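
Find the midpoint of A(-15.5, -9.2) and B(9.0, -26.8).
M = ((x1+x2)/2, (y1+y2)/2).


Mx = (-15.5 + 9.0)/2 = -6.5/2 = -3.2500
My = (-9.2 - 26.8)/2 = -36.0/2 = -18.0000

(-3.2500, -18.0000)


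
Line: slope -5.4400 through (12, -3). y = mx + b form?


y + 3 = -5.4400(x - 12)
y = -5.4400x - 3 + 5.4400*12
y = -5.4400x + 62.2800

y = -5.4400x + 62.2800


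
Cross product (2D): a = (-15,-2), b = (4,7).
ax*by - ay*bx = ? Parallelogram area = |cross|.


cross = -15*7 + 2*4 = -105 + 8 = -97
Parallelogram area = |-97| = 97

cross = -97, parallelogram area = 97


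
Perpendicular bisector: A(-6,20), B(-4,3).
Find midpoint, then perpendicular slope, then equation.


Midpoint = (-5, 11.5)
Slope of AB = dy/dx = -17/2 = -8.5000
Perp slope = -dx/dy = 2/17 = 0.1176
b = My - (perp slope)*Mx = 11.5 + (2*(-5))/(-17) = 11.5 + 0.5882 = 12.0882

y = 0.1176x + 12.0882


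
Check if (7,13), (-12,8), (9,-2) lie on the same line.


7*(8+ 2) - 12*(-2-13) + 9*(13-8)
= 70 + 180 + 45 = 295

No, not collinear (determinant = 295)


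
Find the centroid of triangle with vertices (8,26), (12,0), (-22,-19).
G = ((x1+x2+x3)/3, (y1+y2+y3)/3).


Gx = (8+12- 22)/3 = -2/3 = -0.6667
Gy = (26+0- 19)/3 = 7/3 = 2.3333

G = (-0.6667, 2.3333)


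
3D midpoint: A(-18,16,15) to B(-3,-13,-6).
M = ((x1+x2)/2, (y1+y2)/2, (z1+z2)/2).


Mx = (-18- 3)/2 = -10.5000
My = (16- 13)/2 = 1.5000
Mz = (15- 6)/2 = 4.5000

M = (-10.5000, 1.5000, 4.5000)


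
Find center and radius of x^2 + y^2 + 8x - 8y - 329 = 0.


h = -D/2 = -8/2 = -4
k = -E/2 = 8/2 = 4
r^2 = h^2 + k^2 - F = 16 + 16 + 329 = 361
r = 19

Center (-4, 4), radius = 19


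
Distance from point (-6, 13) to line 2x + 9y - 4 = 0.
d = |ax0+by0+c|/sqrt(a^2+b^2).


|2*(-6) + 9*13 - 4| = |101| = 101
sqrt(4 + 81) = sqrt(85) = 9.2195
d = 101/sqrt(85) = 10.9550

10.9550


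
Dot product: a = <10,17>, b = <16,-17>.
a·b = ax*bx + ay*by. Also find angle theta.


a·b = 10*16 + 17*(-17) = 160 - 289 = -129
|a| = sqrt(100+289) = 19.7231
|b| = sqrt(256+289) = 23.3452
cos(theta) = -129/(sqrt(389)*sqrt(545)) = -129/sqrt(212005) = -0.280167
theta = arccos(-129/sqrt(212005)) = 106.2702 degrees

a·b = -129, theta = 106.2702 deg


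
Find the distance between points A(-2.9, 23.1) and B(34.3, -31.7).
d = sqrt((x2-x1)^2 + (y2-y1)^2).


dx = 34.3 + 2.9 = 37.2
dy = -31.7 - 23.1 = -54.8
d = sqrt(1383.84 + 3003.04) = sqrt(4386.88) = 66.2335

66.2335


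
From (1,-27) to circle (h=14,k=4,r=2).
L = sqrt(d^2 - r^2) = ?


d = sqrt((1-14)^2 + (-27-4)^2) = sqrt(169+961) = 33.6155
L = sqrt(1130.0000 - 4) = sqrt(1126.0000) = 33.5559

33.5559


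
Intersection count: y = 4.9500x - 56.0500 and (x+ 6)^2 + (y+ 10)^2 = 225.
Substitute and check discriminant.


Substitute y = 4.9500x - 56.0500: (x+ 6)^2 + (4.9500x- 56.0500+ 10)^2 = 225
Expand to Ax^2 + Bx + C = 0, where b-k = -46.05
A = 1+m^2 = 25.5025
B = 2(m(b-k) - h) = 2(4.9500*(-46.05) + 6) = -443.895
C = h^2 + (b-k)^2 - r^2 = 36 + 2120.6025 - 225 = 1931.6025
disc = B^2-4AC = 197042.7710 - 197042.7710 = 0
disc = 0

1 intersection point (tangent)


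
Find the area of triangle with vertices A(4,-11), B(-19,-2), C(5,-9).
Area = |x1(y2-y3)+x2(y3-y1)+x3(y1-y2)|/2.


4*(-2+ 9) = 28
-19*(-9+ 11) = -38
5*(-11+ 2) = -45
sum = -55
Area = |-55|/2 = 27.5000

27.5000 sq units


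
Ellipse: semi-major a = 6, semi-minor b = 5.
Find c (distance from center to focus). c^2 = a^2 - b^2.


c^2 = 6^2 - 5^2 = 36 - 25 = 11
c = sqrt(11) = 3.3166

c = 3.3166


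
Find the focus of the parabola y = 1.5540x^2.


a = 1.5540
4a = 6.2160
focus = (0, 1/6.2160) = (0, 0.1609)

Focus = (0, 0.1609)


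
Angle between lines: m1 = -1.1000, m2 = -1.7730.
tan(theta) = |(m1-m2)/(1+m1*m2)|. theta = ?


m1-m2 = 0.673
1+m1*m2 = 2.9503
tan(theta) = |0.673/2.9503| = 0.228112
theta = arctan(|0.673/2.9503|) = 12.8500 degrees (acute angle)

12.8500 degrees


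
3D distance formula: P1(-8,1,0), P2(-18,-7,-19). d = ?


dx=-10, dy=-8, dz=-19
d = sqrt(100+64+361) = sqrt(525) = 22.9129

22.9129


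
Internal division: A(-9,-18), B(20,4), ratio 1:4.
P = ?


Px = (1*20 + 4*(-9))/5 = -16/5 = -3.2000
Py = (1*4 + 4*(-18))/5 = -68/5 = -13.6000

P = (-3.2000, -13.6000)


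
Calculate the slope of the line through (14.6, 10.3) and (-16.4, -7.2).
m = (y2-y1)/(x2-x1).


dy = -7.2 - 10.3 = -17.5
dx = -16.4 - 14.6 = -31.0
m = -17.5/(-31.0) = 0.5645

m = 0.5645


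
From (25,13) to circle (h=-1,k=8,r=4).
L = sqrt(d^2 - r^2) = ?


d = sqrt((25+ 1)^2 + (13-8)^2) = sqrt(676+25) = 26.4764
L = sqrt(701.0000 - 16) = sqrt(685.0000) = 26.1725

26.1725


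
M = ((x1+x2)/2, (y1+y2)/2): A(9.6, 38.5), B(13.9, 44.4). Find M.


Mx = (9.6 + 13.9)/2 = 23.5/2 = 11.7500
My = (38.5 + 44.4)/2 = 82.9/2 = 41.4500

(11.7500, 41.4500)


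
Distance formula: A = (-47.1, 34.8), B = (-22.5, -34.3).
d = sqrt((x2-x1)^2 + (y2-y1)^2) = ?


dx = -22.5 + 47.1 = 24.6
dy = -34.3 - 34.8 = -69.1
d = sqrt(605.16 + 4774.81) = sqrt(5379.97) = 73.3483

73.3483


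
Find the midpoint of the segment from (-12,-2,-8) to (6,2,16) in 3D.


Mx = (-12+6)/2 = -3.0000
My = (-2+2)/2 = 0
Mz = (-8+16)/2 = 4.0000

M = (-3.0000, 0, 4.0000)


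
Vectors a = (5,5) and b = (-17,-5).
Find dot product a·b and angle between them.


a·b = 5*(-17) + 5*(-5) = -85 - 25 = -110
|a| = sqrt(25+25) = 7.0711
|b| = sqrt(289+25) = 17.7200
cos(theta) = -110/(sqrt(50)*sqrt(314)) = -110/sqrt(15700) = -0.877896
theta = arccos(-110/sqrt(15700)) = 151.3895 degrees

a·b = -110, theta = 151.3895 deg


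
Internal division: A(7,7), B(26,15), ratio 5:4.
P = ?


Px = (5*26 + 4*7)/9 = 158/9 = 17.5556
Py = (5*15 + 4*7)/9 = 103/9 = 11.4444

P = (17.5556, 11.4444)


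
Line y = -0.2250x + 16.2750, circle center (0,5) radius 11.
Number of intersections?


Substitute y = -0.2250x + 16.2750: (x-0)^2 + (-0.2250x+16.2750-5)^2 = 121
Expand to Ax^2 + Bx + C = 0, where b-k = 11.275
A = 1+m^2 = 1.050625
B = 2(m(b-k) - h) = 2(-0.2250*11.275 - 0) = -5.07375
C = h^2 + (b-k)^2 - r^2 = 0 + 127.125625 - 121 = 6.125625
disc = B^2-4AC = 25.7429 - 25.7429 = 0
disc = 0

1 intersection point (tangent)


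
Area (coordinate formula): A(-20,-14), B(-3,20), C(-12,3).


-20*(20-3) = -340
-3*(3+ 14) = -51
-12*(-14-20) = 408
sum = 17
Area = |17|/2 = 8.5000

8.5000 sq units


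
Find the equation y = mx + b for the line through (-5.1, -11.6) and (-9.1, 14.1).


m = (25.7)/(-4.0) = -6.4250
b = y1 - m*x1 = -11.6 - (25.7*(-5.1))/(-4.0) = -11.6 - 32.7675 = -44.3675

y = -6.4250x - 44.3675


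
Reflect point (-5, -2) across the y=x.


Reflection rule for y=x: (y, x)
(-5, -2) -> (-2, -5)

(-2, -5)


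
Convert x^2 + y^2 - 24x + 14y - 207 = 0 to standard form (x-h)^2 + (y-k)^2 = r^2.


h = -D/2 = 24/2 = 12
k = -E/2 = -14/2 = -7
r^2 = h^2 + k^2 - F = 144 + 49 + 207 = 400
r = 20

Center (12, -7), radius = 20


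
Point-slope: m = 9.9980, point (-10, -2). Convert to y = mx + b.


y + 2 = 9.9980(x + 10)
y = 9.9980x - 2 - 9.9980*(-10)
y = 9.9980x + 97.9800

y = 9.9980x + 97.9800


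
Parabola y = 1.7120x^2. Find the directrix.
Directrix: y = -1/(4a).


a = 1.7120
1/(4a) = 0.1460
directrix: y = -0.1460 = -0.1460

y = -0.1460


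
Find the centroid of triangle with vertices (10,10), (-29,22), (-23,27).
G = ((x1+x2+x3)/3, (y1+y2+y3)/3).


Gx = (10- 29- 23)/3 = -42/3 = -14.0000
Gy = (10+22+27)/3 = 59/3 = 19.6667

G = (-14.0000, 19.6667)


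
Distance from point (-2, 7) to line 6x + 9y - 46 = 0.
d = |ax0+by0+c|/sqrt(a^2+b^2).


|6*(-2) + 9*7 - 46| = |5| = 5
sqrt(36 + 81) = sqrt(117) = 10.8167
d = 5/sqrt(117) = 0.4623

0.4623


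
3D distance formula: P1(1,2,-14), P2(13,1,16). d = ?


dx=12, dy=-1, dz=30
d = sqrt(144+1+900) = sqrt(1045) = 32.3265

32.3265


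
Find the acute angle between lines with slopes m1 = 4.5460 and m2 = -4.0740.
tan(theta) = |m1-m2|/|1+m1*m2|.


m1-m2 = 8.62
1+m1*m2 = -17.520404
tan(theta) = |8.62/(-17.520404)| = 0.491998
theta = arctan(|8.62/(-17.520404)|) = 26.1971 degrees (acute angle)

26.1971 degrees


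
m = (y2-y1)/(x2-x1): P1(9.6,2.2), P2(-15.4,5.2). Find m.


dy = 5.2 - 2.2 = 3.0
dx = -15.4 - 9.6 = -25.0
m = 3.0/(-25.0) = -0.1200

m = -0.1200


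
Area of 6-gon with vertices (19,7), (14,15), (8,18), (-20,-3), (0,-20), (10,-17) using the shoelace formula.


sum(xi*y_{i+1}) = 19*15 + 14*18 + 8*(-3) - 20*(-20) + 0*(-17) + 10*7 = 983
sum(yi*x_{i+1}) = 7*14 + 15*8 + 18*(-20) - 3*0 - 20*10 - 17*19 = -665
Area = |983 + 665|/2 = 1648/2 = 824.0000

824.0000 sq units


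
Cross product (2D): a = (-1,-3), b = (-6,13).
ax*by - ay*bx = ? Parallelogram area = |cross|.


cross = -1*13 + 3*(-6) = -13 - 18 = -31
Parallelogram area = |-31| = 31

cross = -31, parallelogram area = 31


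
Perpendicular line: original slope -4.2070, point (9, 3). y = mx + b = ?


Perpendicular slope = -1/m1 = -1/(-4.2070) = 0.2377
b2 = y0 - m2*x0 = 3 + 9/(-4.2070) = 3 - 2.1393 = 0.8607

y = 0.2377x + 0.8607


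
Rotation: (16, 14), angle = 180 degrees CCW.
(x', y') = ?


cos(180) = -1, sin(180) = 0
x' = 16*(-1) - 14*0 = -16
y' = 16*0 + 14*(-1) = -14

(-16, -14)


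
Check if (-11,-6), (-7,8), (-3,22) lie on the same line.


-11*(8-22) - 7*(22+ 6) - 3*(-6-8)
= 154 - 196 + 42 = 0

Yes, collinear (determinant = 0)


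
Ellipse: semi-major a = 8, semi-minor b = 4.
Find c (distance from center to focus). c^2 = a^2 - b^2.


c^2 = 8^2 - 4^2 = 64 - 16 = 48
c = sqrt(48) = 6.9282

c = 6.9282


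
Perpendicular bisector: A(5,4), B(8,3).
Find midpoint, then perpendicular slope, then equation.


Midpoint = (6.5, 3.5)
Slope of AB = dy/dx = -1/3 = -0.3333
Perp slope = -dx/dy = 3/1 = 3.0000
b = My - (perp slope)*Mx = 3.5 + (3*6.5)/(-1) = 3.5 - 19.5000 = -16.0000

y = 3.0000x - 16.0000


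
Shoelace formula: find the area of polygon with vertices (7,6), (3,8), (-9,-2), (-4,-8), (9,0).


sum(xi*y_{i+1}) = 7*8 + 3*(-2) - 9*(-8) - 4*0 + 9*6 = 176
sum(yi*x_{i+1}) = 6*3 + 8*(-9) - 2*(-4) - 8*9 + 0*7 = -118
Area = |176 + 118|/2 = 294/2 = 147.0000

147.0000 sq units


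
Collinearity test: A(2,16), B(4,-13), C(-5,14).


2*(-13-14) + 4*(14-16) - 5*(16+ 13)
= -54 - 8 - 145 = -207

No, not collinear (determinant = -207)


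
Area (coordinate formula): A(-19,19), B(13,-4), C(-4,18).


-19*(-4-18) = 418
13*(18-19) = -13
-4*(19+ 4) = -92
sum = 313
Area = |313|/2 = 156.5000

156.5000 sq units


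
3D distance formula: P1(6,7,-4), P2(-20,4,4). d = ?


dx=-26, dy=-3, dz=8
d = sqrt(676+9+64) = sqrt(749) = 27.3679

27.3679


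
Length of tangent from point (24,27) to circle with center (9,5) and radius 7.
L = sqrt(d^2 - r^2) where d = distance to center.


d = sqrt((24-9)^2 + (27-5)^2) = sqrt(225+484) = 26.6271
L = sqrt(709.0000 - 49) = sqrt(660.0000) = 25.6905

25.6905


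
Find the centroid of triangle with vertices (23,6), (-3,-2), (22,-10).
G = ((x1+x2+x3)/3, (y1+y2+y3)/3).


Gx = (23- 3+22)/3 = 42/3 = 14.0000
Gy = (6- 2- 10)/3 = -6/3 = -2.0000

G = (14.0000, -2.0000)


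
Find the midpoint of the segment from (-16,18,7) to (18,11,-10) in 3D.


Mx = (-16+18)/2 = 1.0000
My = (18+11)/2 = 14.5000
Mz = (7- 10)/2 = -1.5000

M = (1.0000, 14.5000, -1.5000)


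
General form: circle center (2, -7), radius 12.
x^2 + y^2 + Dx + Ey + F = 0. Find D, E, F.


(x-2)^2 + (y+ 7)^2 = 12^2
D = -2h = -4, E = -2k = 14
F = h^2+k^2-r^2 = 4+49-144 = -91

D = -4, E = 14, F = -91


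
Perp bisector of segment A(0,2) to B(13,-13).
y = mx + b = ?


Midpoint = (6.5, -5.5)
Slope of AB = dy/dx = -15/13 = -1.1538
Perp slope = -dx/dy = 13/15 = 0.8667
b = My - (perp slope)*Mx = -5.5 + (13*6.5)/(-15) = -5.5 - 5.6333 = -11.1333

y = 0.8667x - 11.1333


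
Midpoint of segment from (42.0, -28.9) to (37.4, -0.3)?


Mx = (42.0 + 37.4)/2 = 79.4/2 = 39.7000
My = (-28.9 - 0.3)/2 = -29.2/2 = -14.6000

(39.7000, -14.6000)


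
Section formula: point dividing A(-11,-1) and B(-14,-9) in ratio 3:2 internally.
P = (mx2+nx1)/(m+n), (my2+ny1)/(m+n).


Px = (3*(-14) + 2*(-11))/5 = -64/5 = -12.8000
Py = (3*(-9) + 2*(-1))/5 = -29/5 = -5.8000

P = (-12.8000, -5.8000)


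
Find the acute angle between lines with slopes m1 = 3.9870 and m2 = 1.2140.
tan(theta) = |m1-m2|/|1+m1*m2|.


m1-m2 = 2.773
1+m1*m2 = 5.840218
tan(theta) = |2.773/5.840218| = 0.474811
theta = arctan(|2.773/5.840218|) = 25.3989 degrees (acute angle)

25.3989 degrees


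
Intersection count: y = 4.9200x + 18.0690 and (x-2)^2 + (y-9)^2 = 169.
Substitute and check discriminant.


Substitute y = 4.9200x + 18.0690: (x-2)^2 + (4.9200x+18.0690-9)^2 = 169
Expand to Ax^2 + Bx + C = 0, where b-k = 9.069
A = 1+m^2 = 25.2064
B = 2(m(b-k) - h) = 2(4.9200*9.069 - 2) = 85.23896
C = h^2 + (b-k)^2 - r^2 = 4 + 82.246761 - 169 = -82.753239
disc = B^2-4AC = 7265.6803 + 8343.6450 = 15609.3253
disc > 0

2 intersection points


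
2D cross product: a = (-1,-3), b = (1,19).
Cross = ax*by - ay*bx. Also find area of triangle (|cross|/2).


cross = -1*19 + 3*1 = -19 + 3 = -16
Triangle area = |-16|/2 = 16/2 = 8.0000

cross = -16, triangle area = 8.0000


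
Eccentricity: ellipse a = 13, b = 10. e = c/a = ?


c = sqrt(169-100) = sqrt(69) = 8.3066
e = c/a = sqrt(69)/13 = 0.6390

e = 0.6390


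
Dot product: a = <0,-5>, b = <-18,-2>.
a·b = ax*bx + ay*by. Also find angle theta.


a·b = 0*(-18) - 5*(-2) = 0 + 10 = 10
|a| = sqrt(0+25) = 5.0000
|b| = sqrt(324+4) = 18.1108
cos(theta) = 10/(sqrt(25)*sqrt(328)) = 10/sqrt(8200) = 0.110432
theta = arccos(10/sqrt(8200)) = 83.6598 degrees

a·b = 10, theta = 83.6598 deg


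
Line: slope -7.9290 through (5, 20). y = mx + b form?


y - 20 = -7.9290(x - 5)
y = -7.9290x + 20 + 7.9290*5
y = -7.9290x + 59.6450

y = -7.9290x + 59.6450


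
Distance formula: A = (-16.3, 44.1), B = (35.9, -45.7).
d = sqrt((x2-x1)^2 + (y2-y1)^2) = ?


dx = 35.9 + 16.3 = 52.2
dy = -45.7 - 44.1 = -89.8
d = sqrt(2724.84 + 8064.04) = sqrt(10788.88) = 103.8695

103.8695


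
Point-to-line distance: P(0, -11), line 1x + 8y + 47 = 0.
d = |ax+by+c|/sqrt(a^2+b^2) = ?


|1*0 + 8*(-11) + 47| = |-41| = 41
sqrt(1 + 64) = sqrt(65) = 8.0623
d = 41/sqrt(65) = 5.0854

5.0854


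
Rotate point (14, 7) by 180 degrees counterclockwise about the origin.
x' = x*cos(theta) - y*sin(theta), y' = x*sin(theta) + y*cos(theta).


cos(180) = -1, sin(180) = 0
x' = 14*(-1) - 7*0 = -14
y' = 14*0 + 7*(-1) = -7

(-14, -7)


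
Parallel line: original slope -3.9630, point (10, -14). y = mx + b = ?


Parallel lines have equal slopes.
m2 = -3.9630
b2 = -14 + 3.9630*10 = 25.6300

y = -3.9630x + 25.6300


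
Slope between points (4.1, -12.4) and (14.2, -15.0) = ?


dy = -15.0 + 12.4 = -2.6
dx = 14.2 - 4.1 = 10.1
m = -2.6/10.1 = -0.2574

m = -0.2574


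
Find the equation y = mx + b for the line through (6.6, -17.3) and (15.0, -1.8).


m = (15.5)/(8.4) = 1.8452
b = y1 - m*x1 = -17.3 - (15.5*6.6)/(8.4) = -17.3 - 12.1786 = -29.4786

y = 1.8452x - 29.4786


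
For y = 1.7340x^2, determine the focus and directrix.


a = 1.7340
1/(4a) = 0.1442
Focus = (0, 0.1442)
Directrix: y = -0.1442

Focus = (0, 0.1442), Directrix: y = -0.1442


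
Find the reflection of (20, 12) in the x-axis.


Reflection rule for x-axis: (x, -y)
(20, 12) -> (20, -12)

(20, -12)


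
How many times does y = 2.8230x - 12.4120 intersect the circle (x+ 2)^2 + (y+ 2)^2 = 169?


Substitute y = 2.8230x - 12.4120: (x+ 2)^2 + (2.8230x- 12.4120+ 2)^2 = 169
Expand to Ax^2 + Bx + C = 0, where b-k = -10.412
A = 1+m^2 = 8.969329
B = 2(m(b-k) - h) = 2(2.8230*(-10.412) + 2) = -54.786152
C = h^2 + (b-k)^2 - r^2 = 4 + 108.409744 - 169 = -56.590256
disc = B^2-4AC = 3001.5225 + 2030.3065 = 5031.8290
disc > 0

2 intersection points


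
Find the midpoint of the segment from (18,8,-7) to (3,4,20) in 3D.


Mx = (18+3)/2 = 10.5000
My = (8+4)/2 = 6.0000
Mz = (-7+20)/2 = 6.5000

M = (10.5000, 6.0000, 6.5000)


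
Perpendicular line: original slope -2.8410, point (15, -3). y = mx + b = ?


Perpendicular slope = -1/m1 = -1/(-2.8410) = 0.3520
b2 = y0 - m2*x0 = -3 + 15/(-2.8410) = -3 - 5.2798 = -8.2798

y = 0.3520x - 8.2798


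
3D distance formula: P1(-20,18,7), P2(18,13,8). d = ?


dx=38, dy=-5, dz=1
d = sqrt(1444+25+1) = sqrt(1470) = 38.3406

38.3406


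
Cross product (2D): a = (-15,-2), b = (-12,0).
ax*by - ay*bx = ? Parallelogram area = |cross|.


cross = -15*0 + 2*(-12) = 0 - 24 = -24
Parallelogram area = |-24| = 24

cross = -24, parallelogram area = 24


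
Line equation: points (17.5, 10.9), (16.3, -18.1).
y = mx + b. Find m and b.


m = (-29.0)/(-1.2) = 24.1667
b = y1 - m*x1 = 10.9 - (-29.0*17.5)/(-1.2) = 10.9 - 422.9167 = -412.0167

y = 24.1667x - 412.0167


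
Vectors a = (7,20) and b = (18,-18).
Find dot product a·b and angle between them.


a·b = 7*18 + 20*(-18) = 126 - 360 = -234
|a| = sqrt(49+400) = 21.1896
|b| = sqrt(324+324) = 25.4558
cos(theta) = -234/(sqrt(449)*sqrt(648)) = -234/sqrt(290952) = -0.433816
theta = arccos(-234/sqrt(290952)) = 115.7100 degrees

a·b = -234, theta = 115.7100 deg


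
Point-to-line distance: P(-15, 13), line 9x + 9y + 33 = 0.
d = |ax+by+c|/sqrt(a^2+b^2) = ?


|9*(-15) + 9*13 + 33| = |15| = 15
sqrt(81 + 81) = sqrt(162) = 12.7279
d = 15/sqrt(162) = 1.1785

1.1785


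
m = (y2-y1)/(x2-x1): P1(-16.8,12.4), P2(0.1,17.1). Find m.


dy = 17.1 - 12.4 = 4.7
dx = 0.1 + 16.8 = 16.9
m = 4.7/16.9 = 0.2781

m = 0.2781


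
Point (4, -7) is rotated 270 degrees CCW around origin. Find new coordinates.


cos(270) = 0, sin(270) = -1
x' = 4*0 + 7*(-1) = -7
y' = 4*(-1) - 7*0 = -4

(-7, -4)


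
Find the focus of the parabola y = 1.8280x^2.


a = 1.8280
4a = 7.3120
focus = (0, 1/7.3120) = (0, 0.1368)

Focus = (0, 0.1368)


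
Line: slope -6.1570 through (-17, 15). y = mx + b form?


y - 15 = -6.1570(x + 17)
y = -6.1570x + 15 + 6.1570*(-17)
y = -6.1570x - 89.6690

y = -6.1570x - 89.6690


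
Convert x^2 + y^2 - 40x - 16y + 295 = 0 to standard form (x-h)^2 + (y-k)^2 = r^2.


h = -D/2 = 40/2 = 20
k = -E/2 = 16/2 = 8
r^2 = h^2 + k^2 - F = 400 + 64 - 295 = 169
r = 13

Center (20, 8), radius = 13


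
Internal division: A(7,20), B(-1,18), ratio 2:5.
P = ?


Px = (2*(-1) + 5*7)/7 = 33/7 = 4.7143
Py = (2*18 + 5*20)/7 = 136/7 = 19.4286

P = (4.7143, 19.4286)


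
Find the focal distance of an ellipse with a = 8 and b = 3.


c^2 = 8^2 - 3^2 = 64 - 9 = 55
c = sqrt(55) = 7.4162

c = 7.4162


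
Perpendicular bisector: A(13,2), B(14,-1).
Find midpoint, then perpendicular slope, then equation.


Midpoint = (13.5, 0.5)
Slope of AB = dy/dx = -3/1 = -3.0000
Perp slope = -dx/dy = 1/3 = 0.3333
b = My - (perp slope)*Mx = 0.5 + (1*13.5)/(-3) = 0.5 - 4.5000 = -4.0000

y = 0.3333x - 4.0000


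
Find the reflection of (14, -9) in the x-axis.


Reflection rule for x-axis: (x, -y)
(14, -9) -> (14, 9)

(14, 9)


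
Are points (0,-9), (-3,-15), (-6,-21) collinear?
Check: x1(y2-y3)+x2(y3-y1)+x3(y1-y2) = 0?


0*(-15+ 21) - 3*(-21+ 9) - 6*(-9+ 15)
= 0 + 36 - 36 = 0

Yes, collinear (determinant = 0)


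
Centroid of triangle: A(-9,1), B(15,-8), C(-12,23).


Gx = (-9+15- 12)/3 = -6/3 = -2.0000
Gy = (1- 8+23)/3 = 16/3 = 5.3333

G = (-2.0000, 5.3333)


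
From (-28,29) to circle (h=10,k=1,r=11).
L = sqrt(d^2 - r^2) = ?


d = sqrt((-28-10)^2 + (29-1)^2) = sqrt(1444+784) = 47.2017
L = sqrt(2228.0000 - 121) = sqrt(2107.0000) = 45.9021

45.9021


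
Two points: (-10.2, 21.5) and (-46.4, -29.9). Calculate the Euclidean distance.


dx = -46.4 + 10.2 = -36.2
dy = -29.9 - 21.5 = -51.4
d = sqrt(1310.44 + 2641.96) = sqrt(3952.4) = 62.8681

62.8681


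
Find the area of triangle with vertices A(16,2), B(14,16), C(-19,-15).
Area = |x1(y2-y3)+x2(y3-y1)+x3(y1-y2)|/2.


16*(16+ 15) = 496
14*(-15-2) = -238
-19*(2-16) = 266
sum = 524
Area = |524|/2 = 262.0000

262.0000 sq units


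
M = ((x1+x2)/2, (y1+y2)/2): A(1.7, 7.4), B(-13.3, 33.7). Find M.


Mx = (1.7 - 13.3)/2 = -11.6/2 = -5.8000
My = (7.4 + 33.7)/2 = 41.1/2 = 20.5500

(-5.8000, 20.5500)


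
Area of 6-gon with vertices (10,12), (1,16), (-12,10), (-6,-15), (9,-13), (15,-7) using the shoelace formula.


sum(xi*y_{i+1}) = 10*16 + 1*10 - 12*(-15) - 6*(-13) + 9*(-7) + 15*12 = 545
sum(yi*x_{i+1}) = 12*1 + 16*(-12) + 10*(-6) - 15*9 - 13*15 - 7*10 = -640
Area = |545 + 640|/2 = 1185/2 = 592.5000

592.5000 sq units


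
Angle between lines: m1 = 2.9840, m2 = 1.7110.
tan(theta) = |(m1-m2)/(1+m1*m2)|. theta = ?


m1-m2 = 1.273
1+m1*m2 = 6.105624
tan(theta) = |1.273/6.105624| = 0.208496
theta = arctan(|1.273/6.105624|) = 11.7772 degrees (acute angle)

11.7772 degrees


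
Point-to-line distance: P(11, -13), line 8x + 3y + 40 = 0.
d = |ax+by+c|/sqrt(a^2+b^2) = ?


|8*11 + 3*(-13) + 40| = |89| = 89
sqrt(64 + 9) = sqrt(73) = 8.5440
d = 89/sqrt(73) = 10.4167

10.4167


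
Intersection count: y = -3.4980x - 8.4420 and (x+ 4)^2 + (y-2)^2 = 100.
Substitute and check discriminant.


Substitute y = -3.4980x - 8.4420: (x+ 4)^2 + (-3.4980x- 8.4420-2)^2 = 100
Expand to Ax^2 + Bx + C = 0, where b-k = -10.442
A = 1+m^2 = 13.236004
B = 2(m(b-k) - h) = 2(-3.4980*(-10.442) + 4) = 81.052232
C = h^2 + (b-k)^2 - r^2 = 16 + 109.035364 - 100 = 25.035364
disc = B^2-4AC = 6569.4643 - 1325.4727 = 5243.9916
disc > 0

2 intersection points


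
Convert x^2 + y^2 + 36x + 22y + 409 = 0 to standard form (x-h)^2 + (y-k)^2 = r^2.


h = -D/2 = -36/2 = -18
k = -E/2 = -22/2 = -11
r^2 = h^2 + k^2 - F = 324 + 121 - 409 = 36
r = 6

Center (-18, -11), radius = 6


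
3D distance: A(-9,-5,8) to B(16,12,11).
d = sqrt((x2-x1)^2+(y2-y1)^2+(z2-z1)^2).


dx=25, dy=17, dz=3
d = sqrt(625+289+9) = sqrt(923) = 30.3809

30.3809


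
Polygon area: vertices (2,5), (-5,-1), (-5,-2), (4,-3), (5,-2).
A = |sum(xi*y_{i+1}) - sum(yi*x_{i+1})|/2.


sum(xi*y_{i+1}) = 2*(-1) - 5*(-2) - 5*(-3) + 4*(-2) + 5*5 = 40
sum(yi*x_{i+1}) = 5*(-5) - 1*(-5) - 2*4 - 3*5 - 2*2 = -47
Area = |40 + 47|/2 = 87/2 = 43.5000

43.5000 sq units


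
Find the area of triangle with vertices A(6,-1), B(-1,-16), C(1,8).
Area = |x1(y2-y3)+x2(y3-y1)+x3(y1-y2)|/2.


6*(-16-8) = -144
-1*(8+ 1) = -9
1*(-1+ 16) = 15
sum = -138
Area = |-138|/2 = 69.0000

69.0000 sq units


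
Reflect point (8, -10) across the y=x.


Reflection rule for y=x: (y, x)
(8, -10) -> (-10, 8)

(-10, 8)


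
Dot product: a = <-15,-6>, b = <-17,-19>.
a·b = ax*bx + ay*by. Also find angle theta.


a·b = -15*(-17) - 6*(-19) = 255 + 114 = 369
|a| = sqrt(225+36) = 16.1555
|b| = sqrt(289+361) = 25.4951
cos(theta) = 369/(sqrt(261)*sqrt(650)) = 369/sqrt(169650) = 0.895879
theta = arccos(369/sqrt(169650)) = 26.3784 degrees

a·b = 369, theta = 26.3784 deg


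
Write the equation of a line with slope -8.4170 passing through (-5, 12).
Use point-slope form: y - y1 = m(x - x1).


y - 12 = -8.4170(x + 5)
y = -8.4170x + 12 + 8.4170*(-5)
y = -8.4170x - 30.0850

y = -8.4170x - 30.0850


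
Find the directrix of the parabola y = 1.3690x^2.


a = 1.3690
1/(4a) = 0.1826
directrix: y = -0.1826 = -0.1826

y = -0.1826


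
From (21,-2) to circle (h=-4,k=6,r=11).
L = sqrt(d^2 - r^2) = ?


d = sqrt((21+ 4)^2 + (-2-6)^2) = sqrt(625+64) = 26.2488
L = sqrt(689.0000 - 121) = sqrt(568.0000) = 23.8328

23.8328


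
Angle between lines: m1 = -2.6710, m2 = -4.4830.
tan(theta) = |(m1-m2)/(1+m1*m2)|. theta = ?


m1-m2 = 1.812
1+m1*m2 = 12.974093
tan(theta) = |1.812/12.974093| = 0.139663
theta = arctan(|1.812/12.974093|) = 7.9507 degrees (acute angle)

7.9507 degrees


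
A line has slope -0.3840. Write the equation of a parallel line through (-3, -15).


Parallel lines have equal slopes.
m2 = -0.3840
b2 = -15 + 0.3840*(-3) = -16.1520

y = -0.3840x - 16.1520


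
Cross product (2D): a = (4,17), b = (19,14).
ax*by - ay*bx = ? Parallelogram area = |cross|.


cross = 4*14 - 17*19 = 56 - 323 = -267
Parallelogram area = |-267| = 267

cross = -267, parallelogram area = 267


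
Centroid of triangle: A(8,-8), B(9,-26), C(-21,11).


Gx = (8+9- 21)/3 = -4/3 = -1.3333
Gy = (-8- 26+11)/3 = -23/3 = -7.6667

G = (-1.3333, -7.6667)


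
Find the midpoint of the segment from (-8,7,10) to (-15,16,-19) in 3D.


Mx = (-8- 15)/2 = -11.5000
My = (7+16)/2 = 11.5000
Mz = (10- 19)/2 = -4.5000

M = (-11.5000, 11.5000, -4.5000)


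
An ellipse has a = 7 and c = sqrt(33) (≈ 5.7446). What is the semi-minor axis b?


b^2 = 7^2 - (sqrt(33))^2 = 49 - 33 = 16
b = sqrt(16) = 4

b = 4


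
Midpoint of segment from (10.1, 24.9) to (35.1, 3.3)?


Mx = (10.1 + 35.1)/2 = 45.2/2 = 22.6000
My = (24.9 + 3.3)/2 = 28.2/2 = 14.1000

(22.6000, 14.1000)


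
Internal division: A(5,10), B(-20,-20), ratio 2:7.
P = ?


Px = (2*(-20) + 7*5)/9 = -5/9 = -0.5556
Py = (2*(-20) + 7*10)/9 = 30/9 = 3.3333

P = (-0.5556, 3.3333)


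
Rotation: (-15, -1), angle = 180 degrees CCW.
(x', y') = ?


cos(180) = -1, sin(180) = 0
x' = -15*(-1) + 1*0 = 15
y' = -15*0 - 1*(-1) = 1

(15, 1)


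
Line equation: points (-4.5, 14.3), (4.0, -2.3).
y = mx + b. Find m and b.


m = (-16.6)/(8.5) = -1.9529
b = y1 - m*x1 = 14.3 - (-16.6*(-4.5))/(8.5) = 14.3 - 8.7882 = 5.5118

y = -1.9529x + 5.5118


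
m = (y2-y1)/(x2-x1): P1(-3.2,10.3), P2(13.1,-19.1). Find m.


dy = -19.1 - 10.3 = -29.4
dx = 13.1 + 3.2 = 16.3
m = -29.4/16.3 = -1.8037

m = -1.8037


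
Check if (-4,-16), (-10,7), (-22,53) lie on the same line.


-4*(7-53) - 10*(53+ 16) - 22*(-16-7)
= 184 - 690 + 506 = 0

Yes, collinear (determinant = 0)


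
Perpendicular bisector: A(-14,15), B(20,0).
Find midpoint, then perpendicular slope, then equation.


Midpoint = (3, 7.5)
Slope of AB = dy/dx = -15/34 = -0.4412
Perp slope = -dx/dy = 34/15 = 2.2667
b = My - (perp slope)*Mx = 7.5 + (34*3)/(-15) = 7.5 - 6.8000 = 0.7000

y = 2.2667x + 0.7000


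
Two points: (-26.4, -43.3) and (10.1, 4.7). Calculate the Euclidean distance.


dx = 10.1 + 26.4 = 36.5
dy = 4.7 + 43.3 = 48.0
d = sqrt(1332.25 + 2304.0) = sqrt(3636.25) = 60.3013

60.3013


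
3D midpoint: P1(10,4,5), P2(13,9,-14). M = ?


Mx = (10+13)/2 = 11.5000
My = (4+9)/2 = 6.5000
Mz = (5- 14)/2 = -4.5000

M = (11.5000, 6.5000, -4.5000)


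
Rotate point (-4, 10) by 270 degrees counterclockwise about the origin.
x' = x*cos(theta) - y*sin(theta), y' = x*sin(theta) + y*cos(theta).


cos(270) = 0, sin(270) = -1
x' = -4*0 - 10*(-1) = 10
y' = -4*(-1) + 10*0 = 4

(10, 4)


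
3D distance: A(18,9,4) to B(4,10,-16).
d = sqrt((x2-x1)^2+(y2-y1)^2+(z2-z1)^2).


dx=-14, dy=1, dz=-20
d = sqrt(196+1+400) = sqrt(597) = 24.4336

24.4336


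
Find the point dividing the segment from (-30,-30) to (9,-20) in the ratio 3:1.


Px = (3*9 + 1*(-30))/4 = -3/4 = -0.7500
Py = (3*(-20) + 1*(-30))/4 = -90/4 = -22.5000

P = (-0.7500, -22.5000)


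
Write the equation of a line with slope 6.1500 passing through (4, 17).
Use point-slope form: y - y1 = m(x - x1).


y - 17 = 6.1500(x - 4)
y = 6.1500x + 17 - 6.1500*4
y = 6.1500x - 7.6000

y = 6.1500x - 7.6000


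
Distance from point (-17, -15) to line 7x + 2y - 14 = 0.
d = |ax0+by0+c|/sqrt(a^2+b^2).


|7*(-17) + 2*(-15) - 14| = |-163| = 163
sqrt(49 + 4) = sqrt(53) = 7.2801
d = 163/sqrt(53) = 22.3898

22.3898


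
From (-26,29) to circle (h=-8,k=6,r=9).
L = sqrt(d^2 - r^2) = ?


d = sqrt((-26+ 8)^2 + (29-6)^2) = sqrt(324+529) = 29.2062
L = sqrt(853.0000 - 81) = sqrt(772.0000) = 27.7849

27.7849


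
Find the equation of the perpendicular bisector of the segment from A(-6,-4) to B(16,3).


Midpoint = (5, -0.5)
Slope of AB = dy/dx = 7/22 = 0.3182
Perp slope = -dx/dy = -22/7 = -3.1429
b = My - (perp slope)*Mx = -0.5 + (22*5)/7 = -0.5 + 15.7143 = 15.2143

y = -3.1429x + 15.2143


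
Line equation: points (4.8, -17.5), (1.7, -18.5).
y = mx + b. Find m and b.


m = (-1.0)/(-3.1) = 0.3226
b = y1 - m*x1 = -17.5 - (-1.0*4.8)/(-3.1) = -17.5 - 1.5484 = -19.0484

y = 0.3226x - 19.0484


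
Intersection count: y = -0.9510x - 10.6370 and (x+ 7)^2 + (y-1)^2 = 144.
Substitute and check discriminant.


Substitute y = -0.9510x - 10.6370: (x+ 7)^2 + (-0.9510x- 10.6370-1)^2 = 144
Expand to Ax^2 + Bx + C = 0, where b-k = -11.637
A = 1+m^2 = 1.904401
B = 2(m(b-k) - h) = 2(-0.9510*(-11.637) + 7) = 36.133574
C = h^2 + (b-k)^2 - r^2 = 49 + 135.419769 - 144 = 40.419769
disc = B^2-4AC = 1305.6352 - 307.9018 = 997.7334
disc > 0

2 intersection points


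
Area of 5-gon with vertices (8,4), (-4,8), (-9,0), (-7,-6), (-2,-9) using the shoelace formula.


sum(xi*y_{i+1}) = 8*8 - 4*0 - 9*(-6) - 7*(-9) - 2*4 = 173
sum(yi*x_{i+1}) = 4*(-4) + 8*(-9) + 0*(-7) - 6*(-2) - 9*8 = -148
Area = |173 + 148|/2 = 321/2 = 160.5000

160.5000 sq units


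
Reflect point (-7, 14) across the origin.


Reflection rule for origin: (-x, -y)
(-7, 14) -> (7, -14)

(7, -14)


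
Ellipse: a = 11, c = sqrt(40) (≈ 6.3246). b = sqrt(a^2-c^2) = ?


b^2 = 11^2 - (sqrt(40))^2 = 121 - 40 = 81
b = sqrt(81) = 9

b = 9


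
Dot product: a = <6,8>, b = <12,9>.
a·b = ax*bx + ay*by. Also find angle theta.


a·b = 6*12 + 8*9 = 72 + 72 = 144
|a| = sqrt(36+64) = 10.0000
|b| = sqrt(144+81) = 15.0000
cos(theta) = 144/(sqrt(100)*sqrt(225)) = 144/sqrt(22500) = 0.960000
theta = arccos(144/sqrt(22500)) = 16.2602 degrees

a·b = 144, theta = 16.2602 deg


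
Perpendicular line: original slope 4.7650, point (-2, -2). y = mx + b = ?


Perpendicular slope = -1/m1 = -1/4.7650 = -0.2099
b2 = y0 - m2*x0 = -2 - 2/4.7650 = -2 - 0.4197 = -2.4197

y = -0.2099x - 2.4197


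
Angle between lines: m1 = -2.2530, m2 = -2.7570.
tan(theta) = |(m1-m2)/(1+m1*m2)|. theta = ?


m1-m2 = 0.504
1+m1*m2 = 7.211521
tan(theta) = |0.504/7.211521| = 0.069888
theta = arctan(|0.504/7.211521|) = 3.9978 degrees (acute angle)

3.9978 degrees


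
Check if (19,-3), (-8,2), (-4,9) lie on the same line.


19*(2-9) - 8*(9+ 3) - 4*(-3-2)
= -133 - 96 + 20 = -209

No, not collinear (determinant = -209)


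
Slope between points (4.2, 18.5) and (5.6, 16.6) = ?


dy = 16.6 - 18.5 = -1.9
dx = 5.6 - 4.2 = 1.4
m = -1.9/1.4 = -1.3571

m = -1.3571


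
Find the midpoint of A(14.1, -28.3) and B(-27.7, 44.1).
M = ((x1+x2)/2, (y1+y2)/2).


Mx = (14.1 - 27.7)/2 = -13.6/2 = -6.8000
My = (-28.3 + 44.1)/2 = 15.8/2 = 7.9000

(-6.8000, 7.9000)


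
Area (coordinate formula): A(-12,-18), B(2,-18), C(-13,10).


-12*(-18-10) = 336
2*(10+ 18) = 56
-13*(-18+ 18) = 0
sum = 392
Area = |392|/2 = 196.0000

196.0000 sq units


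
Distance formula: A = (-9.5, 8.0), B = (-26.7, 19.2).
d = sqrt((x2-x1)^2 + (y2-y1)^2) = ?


dx = -26.7 + 9.5 = -17.2
dy = 19.2 - 8.0 = 11.2
d = sqrt(295.84 + 125.44) = sqrt(421.28) = 20.5251

20.5251


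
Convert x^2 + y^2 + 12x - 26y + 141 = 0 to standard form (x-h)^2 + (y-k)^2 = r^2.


h = -D/2 = -12/2 = -6
k = -E/2 = 26/2 = 13
r^2 = h^2 + k^2 - F = 36 + 169 - 141 = 64
r = 8

Center (-6, 13), radius = 8


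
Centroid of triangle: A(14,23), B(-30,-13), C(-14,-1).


Gx = (14- 30- 14)/3 = -30/3 = -10.0000
Gy = (23- 13- 1)/3 = 9/3 = 3.0000

G = (-10.0000, 3.0000)


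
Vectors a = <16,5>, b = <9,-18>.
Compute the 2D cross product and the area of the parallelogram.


cross = 16*(-18) - 5*9 = -288 - 45 = -333
Parallelogram area = |-333| = 333

cross = -333, parallelogram area = 333


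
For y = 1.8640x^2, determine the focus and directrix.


a = 1.8640
1/(4a) = 0.1341
Focus = (0, 0.1341)
Directrix: y = -0.1341

Focus = (0, 0.1341), Directrix: y = -0.1341


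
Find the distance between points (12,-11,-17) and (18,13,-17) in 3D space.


dx=6, dy=24, dz=0
d = sqrt(36+576+0) = sqrt(612) = 24.7386

24.7386


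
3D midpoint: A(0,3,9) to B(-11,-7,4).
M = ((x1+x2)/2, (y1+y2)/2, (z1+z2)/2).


Mx = (0- 11)/2 = -5.5000
My = (3- 7)/2 = -2.0000
Mz = (9+4)/2 = 6.5000

M = (-5.5000, -2.0000, 6.5000)


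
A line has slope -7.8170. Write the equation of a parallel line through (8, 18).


Parallel lines have equal slopes.
m2 = -7.8170
b2 = 18 + 7.8170*8 = 80.5360

y = -7.8170x + 80.5360


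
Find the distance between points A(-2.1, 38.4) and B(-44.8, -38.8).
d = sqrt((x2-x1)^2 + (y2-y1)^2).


dx = -44.8 + 2.1 = -42.7
dy = -38.8 - 38.4 = -77.2
d = sqrt(1823.29 + 5959.84) = sqrt(7783.13) = 88.2220

88.2220


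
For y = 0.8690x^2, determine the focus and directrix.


a = 0.8690
1/(4a) = 0.2877
Focus = (0, 0.2877)
Directrix: y = -0.2877

Focus = (0, 0.2877), Directrix: y = -0.2877


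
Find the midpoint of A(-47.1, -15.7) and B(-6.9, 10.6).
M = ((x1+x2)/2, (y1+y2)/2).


Mx = (-47.1 - 6.9)/2 = -54.0/2 = -27.0000
My = (-15.7 + 10.6)/2 = -5.1/2 = -2.5500

(-27.0000, -2.5500)


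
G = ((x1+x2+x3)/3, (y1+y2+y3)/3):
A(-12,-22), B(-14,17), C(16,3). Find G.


Gx = (-12- 14+16)/3 = -10/3 = -3.3333
Gy = (-22+17+3)/3 = -2/3 = -0.6667

G = (-3.3333, -0.6667)


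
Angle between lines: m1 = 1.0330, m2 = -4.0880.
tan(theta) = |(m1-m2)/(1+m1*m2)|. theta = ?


m1-m2 = 5.121
1+m1*m2 = -3.222904
tan(theta) = |5.121/(-3.222904)| = 1.588940
theta = arctan(|5.121/(-3.222904)|) = 57.8157 degrees (acute angle)

57.8157 degrees


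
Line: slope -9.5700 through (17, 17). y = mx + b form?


y - 17 = -9.5700(x - 17)
y = -9.5700x + 17 + 9.5700*17
y = -9.5700x + 179.6900

y = -9.5700x + 179.6900


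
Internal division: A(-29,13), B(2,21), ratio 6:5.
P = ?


Px = (6*2 + 5*(-29))/11 = -133/11 = -12.0909
Py = (6*21 + 5*13)/11 = 191/11 = 17.3636

P = (-12.0909, 17.3636)


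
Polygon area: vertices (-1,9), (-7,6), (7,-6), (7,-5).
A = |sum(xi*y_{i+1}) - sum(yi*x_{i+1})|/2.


sum(xi*y_{i+1}) = -1*6 - 7*(-6) + 7*(-5) + 7*9 = 64
sum(yi*x_{i+1}) = 9*(-7) + 6*7 - 6*7 - 5*(-1) = -58
Area = |64 + 58|/2 = 122/2 = 61.0000

61.0000 sq units


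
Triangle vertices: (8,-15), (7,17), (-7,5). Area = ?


8*(17-5) = 96
7*(5+ 15) = 140
-7*(-15-17) = 224
sum = 460
Area = |460|/2 = 230.0000

230.0000 sq units


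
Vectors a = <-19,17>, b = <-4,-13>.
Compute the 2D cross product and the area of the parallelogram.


cross = -19*(-13) - 17*(-4) = 247 + 68 = 315
Parallelogram area = |315| = 315

cross = 315, parallelogram area = 315


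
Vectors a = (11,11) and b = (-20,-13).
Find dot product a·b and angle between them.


a·b = 11*(-20) + 11*(-13) = -220 - 143 = -363
|a| = sqrt(121+121) = 15.5563
|b| = sqrt(400+169) = 23.8537
cos(theta) = -363/(sqrt(242)*sqrt(569)) = -363/sqrt(137698) = -0.978234
theta = arccos(-363/sqrt(137698)) = 168.0239 degrees

a·b = -363, theta = 168.0239 deg


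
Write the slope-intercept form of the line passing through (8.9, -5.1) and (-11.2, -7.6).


m = (-2.5)/(-20.1) = 0.1244
b = y1 - m*x1 = -5.1 - (-2.5*8.9)/(-20.1) = -5.1 - 1.1070 = -6.2070

y = 0.1244x - 6.2070


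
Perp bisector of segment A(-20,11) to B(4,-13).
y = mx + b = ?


Midpoint = (-8, -1)
Slope of AB = dy/dx = -24/24 = -1.0000
Perp slope = -dx/dy = 24/24 = 1.0000
b = My - (perp slope)*Mx = -1 + (24*(-8))/(-24) = -1 + 8.0000 = 7.0000

y = 1.0000x + 7.0000


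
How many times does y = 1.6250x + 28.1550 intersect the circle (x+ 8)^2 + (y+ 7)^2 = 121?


Substitute y = 1.6250x + 28.1550: (x+ 8)^2 + (1.6250x+28.1550+ 7)^2 = 121
Expand to Ax^2 + Bx + C = 0, where b-k = 35.155
A = 1+m^2 = 3.640625
B = 2(m(b-k) - h) = 2(1.6250*35.155 + 8) = 130.25375
C = h^2 + (b-k)^2 - r^2 = 64 + 1235.874025 - 121 = 1178.874025
disc = B^2-4AC = 16966.0394 - 17167.3530 = -201.3136
disc < 0

0 intersection points


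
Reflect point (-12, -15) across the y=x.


Reflection rule for y=x: (y, x)
(-12, -15) -> (-15, -12)

(-15, -12)


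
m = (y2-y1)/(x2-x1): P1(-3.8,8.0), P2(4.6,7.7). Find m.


dy = 7.7 - 8.0 = -0.3
dx = 4.6 + 3.8 = 8.4
m = -0.3/8.4 = -0.0357

m = -0.0357


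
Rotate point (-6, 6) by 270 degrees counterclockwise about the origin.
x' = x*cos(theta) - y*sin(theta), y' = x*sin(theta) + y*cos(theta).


cos(270) = 0, sin(270) = -1
x' = -6*0 - 6*(-1) = 6
y' = -6*(-1) + 6*0 = 6

(6, 6)


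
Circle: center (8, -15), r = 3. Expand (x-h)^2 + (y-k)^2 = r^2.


(x-8)^2 + (y+ 15)^2 = 3^2
D = -2h = -16, E = -2k = 30
F = h^2+k^2-r^2 = 64+225-9 = 280

x^2 + y^2 - 16x + 30y + 280 = 0


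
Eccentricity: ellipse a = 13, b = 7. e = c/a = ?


c = sqrt(169-49) = sqrt(120) = 10.9545
e = c/a = sqrt(120)/13 = 0.8427

e = 0.8427


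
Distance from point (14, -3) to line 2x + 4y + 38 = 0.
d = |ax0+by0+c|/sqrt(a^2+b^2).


|2*14 + 4*(-3) + 38| = |54| = 54
sqrt(4 + 16) = sqrt(20) = 4.4721
d = 54/sqrt(20) = 12.0748

12.0748


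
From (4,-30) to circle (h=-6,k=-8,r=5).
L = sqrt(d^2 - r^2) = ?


d = sqrt((4+ 6)^2 + (-30+ 8)^2) = sqrt(100+484) = 24.1661
L = sqrt(584.0000 - 25) = sqrt(559.0000) = 23.6432

23.6432


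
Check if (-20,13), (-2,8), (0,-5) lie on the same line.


-20*(8+ 5) - 2*(-5-13) + 0*(13-8)
= -260 + 36 + 0 = -224

No, not collinear (determinant = -224)


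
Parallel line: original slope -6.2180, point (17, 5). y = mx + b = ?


Parallel lines have equal slopes.
m2 = -6.2180
b2 = 5 + 6.2180*17 = 110.7060

y = -6.2180x + 110.7060


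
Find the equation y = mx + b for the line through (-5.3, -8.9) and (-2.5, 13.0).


m = (21.9)/(2.8) = 7.8214
b = y1 - m*x1 = -8.9 - (21.9*(-5.3))/(2.8) = -8.9 + 41.4536 = 32.5536

y = 7.8214x + 32.5536


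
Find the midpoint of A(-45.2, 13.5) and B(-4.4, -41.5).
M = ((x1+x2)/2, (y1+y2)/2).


Mx = (-45.2 - 4.4)/2 = -49.6/2 = -24.8000
My = (13.5 - 41.5)/2 = -28.0/2 = -14.0000

(-24.8000, -14.0000)


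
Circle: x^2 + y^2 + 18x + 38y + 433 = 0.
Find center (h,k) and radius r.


h = -D/2 = -18/2 = -9
k = -E/2 = -38/2 = -19
r^2 = h^2 + k^2 - F = 81 + 361 - 433 = 9
r = 3

Center (-9, -19), radius = 3


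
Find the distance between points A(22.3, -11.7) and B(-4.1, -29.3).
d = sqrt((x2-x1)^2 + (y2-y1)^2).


dx = -4.1 - 22.3 = -26.4
dy = -29.3 + 11.7 = -17.6
d = sqrt(696.96 + 309.76) = sqrt(1006.72) = 31.7289

31.7289


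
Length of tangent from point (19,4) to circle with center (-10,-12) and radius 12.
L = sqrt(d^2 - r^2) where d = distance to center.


d = sqrt((19+ 10)^2 + (4+ 12)^2) = sqrt(841+256) = 33.1210
L = sqrt(1097.0000 - 144) = sqrt(953.0000) = 30.8707

30.8707


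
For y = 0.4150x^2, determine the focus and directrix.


a = 0.4150
1/(4a) = 0.6024
Focus = (0, 0.6024)
Directrix: y = -0.6024

Focus = (0, 0.6024), Directrix: y = -0.6024


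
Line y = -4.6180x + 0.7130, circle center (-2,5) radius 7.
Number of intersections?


Substitute y = -4.6180x + 0.7130: (x+ 2)^2 + (-4.6180x+0.7130-5)^2 = 49
Expand to Ax^2 + Bx + C = 0, where b-k = -4.287
A = 1+m^2 = 22.325924
B = 2(m(b-k) - h) = 2(-4.6180*(-4.287) + 2) = 43.594732
C = h^2 + (b-k)^2 - r^2 = 4 + 18.378369 - 49 = -26.621631
disc = B^2-4AC = 1900.5007 + 2377.4100 = 4277.9107
disc > 0

2 intersection points


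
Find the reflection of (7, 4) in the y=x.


Reflection rule for y=x: (y, x)
(7, 4) -> (4, 7)

(4, 7)


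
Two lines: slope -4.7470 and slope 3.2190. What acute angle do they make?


m1-m2 = -7.966
1+m1*m2 = -14.280593
tan(theta) = |-7.966/(-14.280593)| = 0.557820
theta = arctan(|-7.966/(-14.280593)|) = 29.1537 degrees (acute angle)

29.1537 degrees


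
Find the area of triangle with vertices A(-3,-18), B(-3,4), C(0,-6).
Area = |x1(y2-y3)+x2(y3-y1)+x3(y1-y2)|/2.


-3*(4+ 6) = -30
-3*(-6+ 18) = -36
0*(-18-4) = 0
sum = -66
Area = |-66|/2 = 33.0000

33.0000 sq units


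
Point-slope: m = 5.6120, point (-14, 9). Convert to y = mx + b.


y - 9 = 5.6120(x + 14)
y = 5.6120x + 9 - 5.6120*(-14)
y = 5.6120x + 87.5680

y = 5.6120x + 87.5680


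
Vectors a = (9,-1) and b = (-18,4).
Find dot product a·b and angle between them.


a·b = 9*(-18) - 1*4 = -162 - 4 = -166
|a| = sqrt(81+1) = 9.0554
|b| = sqrt(324+16) = 18.4391
cos(theta) = -166/(sqrt(82)*sqrt(340)) = -166/sqrt(27880) = -0.994172
theta = arccos(-166/sqrt(27880)) = 173.8114 degrees

a·b = -166, theta = 173.8114 deg


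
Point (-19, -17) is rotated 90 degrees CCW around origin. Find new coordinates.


cos(90) = 0, sin(90) = 1
x' = -19*0 + 17*1 = 17
y' = -19*1 - 17*0 = -19

(17, -19)
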